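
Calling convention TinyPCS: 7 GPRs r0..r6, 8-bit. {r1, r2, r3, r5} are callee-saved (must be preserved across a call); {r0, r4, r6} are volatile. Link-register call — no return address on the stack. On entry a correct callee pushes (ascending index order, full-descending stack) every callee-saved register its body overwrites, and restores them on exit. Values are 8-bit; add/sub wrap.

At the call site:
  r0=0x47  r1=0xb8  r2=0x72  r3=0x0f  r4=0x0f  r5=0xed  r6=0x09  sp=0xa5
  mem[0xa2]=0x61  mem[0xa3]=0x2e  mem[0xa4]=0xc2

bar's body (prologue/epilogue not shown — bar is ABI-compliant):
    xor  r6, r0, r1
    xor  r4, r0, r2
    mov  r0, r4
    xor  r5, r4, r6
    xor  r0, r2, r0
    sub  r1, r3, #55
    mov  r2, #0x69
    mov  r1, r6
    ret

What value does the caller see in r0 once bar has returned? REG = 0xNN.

prologue: push r1 → mem[0xa4]=0xb8, sp=0xa4
prologue: push r2 → mem[0xa3]=0x72, sp=0xa3
prologue: push r5 → mem[0xa2]=0xed, sp=0xa2
body[0] xor  r6, r0, r1 → r6=0xff
body[1] xor  r4, r0, r2 → r4=0x35
body[2] mov  r0, r4 → r0=0x35
body[3] xor  r5, r4, r6 → r5=0xca
body[4] xor  r0, r2, r0 → r0=0x47
body[5] sub  r1, r3, #55 → r1=0xd8
body[6] mov  r2, #0x69 → r2=0x69
body[7] mov  r1, r6 → r1=0xff
epilogue: pop r5=0xed, sp=0xa3
epilogue: pop r2=0x72, sp=0xa4
epilogue: pop r1=0xb8, sp=0xa5
r0 is caller-saved → body value

REG = 0x47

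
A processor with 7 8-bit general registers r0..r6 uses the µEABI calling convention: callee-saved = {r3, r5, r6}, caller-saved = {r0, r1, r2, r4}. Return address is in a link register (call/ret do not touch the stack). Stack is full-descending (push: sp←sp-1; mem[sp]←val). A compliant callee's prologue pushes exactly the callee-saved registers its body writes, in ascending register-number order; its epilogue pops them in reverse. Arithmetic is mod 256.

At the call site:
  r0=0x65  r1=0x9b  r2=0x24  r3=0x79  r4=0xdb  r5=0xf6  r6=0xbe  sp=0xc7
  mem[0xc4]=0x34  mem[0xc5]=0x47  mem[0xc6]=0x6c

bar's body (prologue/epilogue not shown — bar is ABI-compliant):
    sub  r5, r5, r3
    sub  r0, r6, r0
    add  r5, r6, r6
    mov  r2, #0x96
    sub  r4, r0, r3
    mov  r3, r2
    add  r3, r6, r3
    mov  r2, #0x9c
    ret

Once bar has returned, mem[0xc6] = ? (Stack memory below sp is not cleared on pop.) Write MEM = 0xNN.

prologue: push r3 -> mem[0xc6]=0x79, sp=0xc6
prologue: push r5 -> mem[0xc5]=0xf6, sp=0xc5
body[0] sub  r5, r5, r3 -> r5=0x7d
body[1] sub  r0, r6, r0 -> r0=0x59
body[2] add  r5, r6, r6 -> r5=0x7c
body[3] mov  r2, #0x96 -> r2=0x96
body[4] sub  r4, r0, r3 -> r4=0xe0
body[5] mov  r3, r2 -> r3=0x96
body[6] add  r3, r6, r3 -> r3=0x54
body[7] mov  r2, #0x9c -> r2=0x9c
epilogue: pop r5=0xf6, sp=0xc6
epilogue: pop r3=0x79, sp=0xc7
prologue pushed ['r3', 'r5'] at ['0xc6', '0xc5']

MEM = 0x79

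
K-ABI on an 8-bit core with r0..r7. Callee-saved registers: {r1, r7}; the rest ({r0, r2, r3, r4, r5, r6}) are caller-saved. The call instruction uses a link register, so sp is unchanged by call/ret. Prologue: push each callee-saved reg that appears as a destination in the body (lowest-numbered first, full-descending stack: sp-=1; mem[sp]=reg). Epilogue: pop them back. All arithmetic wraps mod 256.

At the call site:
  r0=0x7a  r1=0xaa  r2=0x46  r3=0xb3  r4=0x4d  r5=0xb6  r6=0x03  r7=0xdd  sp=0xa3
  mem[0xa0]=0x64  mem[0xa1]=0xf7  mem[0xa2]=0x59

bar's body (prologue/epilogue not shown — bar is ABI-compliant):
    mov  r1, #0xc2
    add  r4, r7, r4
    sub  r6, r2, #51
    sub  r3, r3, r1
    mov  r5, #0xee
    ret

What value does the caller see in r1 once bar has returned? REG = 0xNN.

prologue: push r1 → mem[0xa2]=0xaa, sp=0xa2
body[0] mov  r1, #0xc2 → r1=0xc2
body[1] add  r4, r7, r4 → r4=0x2a
body[2] sub  r6, r2, #51 → r6=0x13
body[3] sub  r3, r3, r1 → r3=0xf1
body[4] mov  r5, #0xee → r5=0xee
epilogue: pop r1=0xaa, sp=0xa3
r1 is callee-saved → restored

REG = 0xaa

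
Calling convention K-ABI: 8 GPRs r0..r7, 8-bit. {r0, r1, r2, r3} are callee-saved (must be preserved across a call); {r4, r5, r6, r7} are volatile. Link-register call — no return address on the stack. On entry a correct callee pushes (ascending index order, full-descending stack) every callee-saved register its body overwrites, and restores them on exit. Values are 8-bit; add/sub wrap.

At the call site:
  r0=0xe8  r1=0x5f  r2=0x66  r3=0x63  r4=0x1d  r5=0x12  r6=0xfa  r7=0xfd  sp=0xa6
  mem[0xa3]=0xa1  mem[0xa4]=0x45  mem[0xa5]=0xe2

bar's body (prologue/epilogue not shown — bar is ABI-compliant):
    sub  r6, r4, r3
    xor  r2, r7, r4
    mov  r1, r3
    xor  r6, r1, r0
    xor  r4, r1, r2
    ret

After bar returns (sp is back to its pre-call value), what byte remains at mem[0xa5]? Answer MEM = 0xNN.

prologue: push r1 -> mem[0xa5]=0x5f, sp=0xa5
prologue: push r2 -> mem[0xa4]=0x66, sp=0xa4
body[0] sub  r6, r4, r3 -> r6=0xba
body[1] xor  r2, r7, r4 -> r2=0xe0
body[2] mov  r1, r3 -> r1=0x63
body[3] xor  r6, r1, r0 -> r6=0x8b
body[4] xor  r4, r1, r2 -> r4=0x83
epilogue: pop r2=0x66, sp=0xa5
epilogue: pop r1=0x5f, sp=0xa6
prologue pushed ['r1', 'r2'] at ['0xa5', '0xa4']

MEM = 0x5f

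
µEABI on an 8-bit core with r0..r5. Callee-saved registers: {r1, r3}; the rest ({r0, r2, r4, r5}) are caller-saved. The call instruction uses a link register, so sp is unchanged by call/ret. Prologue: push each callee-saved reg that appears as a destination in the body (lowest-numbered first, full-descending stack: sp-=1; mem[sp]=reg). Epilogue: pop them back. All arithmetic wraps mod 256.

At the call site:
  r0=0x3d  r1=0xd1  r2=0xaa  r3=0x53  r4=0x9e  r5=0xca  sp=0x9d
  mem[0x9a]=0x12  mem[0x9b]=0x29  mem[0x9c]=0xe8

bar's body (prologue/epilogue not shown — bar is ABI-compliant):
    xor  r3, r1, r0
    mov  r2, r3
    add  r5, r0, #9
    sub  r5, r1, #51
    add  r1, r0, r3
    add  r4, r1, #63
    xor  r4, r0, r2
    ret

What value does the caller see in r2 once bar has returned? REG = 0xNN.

prologue: push r1 → mem[0x9c]=0xd1, sp=0x9c
prologue: push r3 → mem[0x9b]=0x53, sp=0x9b
body[0] xor  r3, r1, r0 → r3=0xec
body[1] mov  r2, r3 → r2=0xec
body[2] add  r5, r0, #9 → r5=0x46
body[3] sub  r5, r1, #51 → r5=0x9e
body[4] add  r1, r0, r3 → r1=0x29
body[5] add  r4, r1, #63 → r4=0x68
body[6] xor  r4, r0, r2 → r4=0xd1
epilogue: pop r3=0x53, sp=0x9c
epilogue: pop r1=0xd1, sp=0x9d
r2 is caller-saved → body value

REG = 0xec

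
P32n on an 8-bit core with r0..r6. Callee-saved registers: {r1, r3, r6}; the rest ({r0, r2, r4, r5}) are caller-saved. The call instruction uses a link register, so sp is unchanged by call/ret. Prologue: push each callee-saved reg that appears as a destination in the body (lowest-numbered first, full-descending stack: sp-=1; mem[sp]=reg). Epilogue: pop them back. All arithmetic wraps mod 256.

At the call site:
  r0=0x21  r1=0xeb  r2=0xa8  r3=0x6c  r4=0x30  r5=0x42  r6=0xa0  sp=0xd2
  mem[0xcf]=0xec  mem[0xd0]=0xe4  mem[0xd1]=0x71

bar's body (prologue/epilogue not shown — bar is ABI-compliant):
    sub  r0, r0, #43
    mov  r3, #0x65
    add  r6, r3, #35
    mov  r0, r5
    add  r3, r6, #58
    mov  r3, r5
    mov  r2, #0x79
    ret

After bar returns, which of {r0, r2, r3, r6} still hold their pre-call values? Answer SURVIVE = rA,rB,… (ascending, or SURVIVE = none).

prologue: push r3 -> mem[0xd1]=0x6c, sp=0xd1
prologue: push r6 -> mem[0xd0]=0xa0, sp=0xd0
body[0] sub  r0, r0, #43 -> r0=0xf6
body[1] mov  r3, #0x65 -> r3=0x65
body[2] add  r6, r3, #35 -> r6=0x88
body[3] mov  r0, r5 -> r0=0x42
body[4] add  r3, r6, #58 -> r3=0xc2
body[5] mov  r3, r5 -> r3=0x42
body[6] mov  r2, #0x79 -> r2=0x79
epilogue: pop r6=0xa0, sp=0xd1
epilogue: pop r3=0x6c, sp=0xd2
r0: caller-saved, written=True
r2: caller-saved, written=True
r3: callee-saved, written=True
r6: callee-saved, written=True

SURVIVE = r3,r6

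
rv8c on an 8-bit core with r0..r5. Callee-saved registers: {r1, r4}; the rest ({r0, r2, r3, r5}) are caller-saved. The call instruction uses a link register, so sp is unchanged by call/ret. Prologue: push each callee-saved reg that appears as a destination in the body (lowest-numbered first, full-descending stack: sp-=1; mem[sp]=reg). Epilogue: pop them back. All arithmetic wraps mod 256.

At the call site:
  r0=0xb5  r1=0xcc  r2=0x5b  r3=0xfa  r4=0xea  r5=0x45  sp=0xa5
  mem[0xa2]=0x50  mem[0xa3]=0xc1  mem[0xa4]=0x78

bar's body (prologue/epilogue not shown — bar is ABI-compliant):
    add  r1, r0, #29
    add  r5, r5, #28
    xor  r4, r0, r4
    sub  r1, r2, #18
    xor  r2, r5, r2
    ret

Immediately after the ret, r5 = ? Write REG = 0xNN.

prologue: push r1 -> mem[0xa4]=0xcc, sp=0xa4
prologue: push r4 -> mem[0xa3]=0xea, sp=0xa3
body[0] add  r1, r0, #29 -> r1=0xd2
body[1] add  r5, r5, #28 -> r5=0x61
body[2] xor  r4, r0, r4 -> r4=0x5f
body[3] sub  r1, r2, #18 -> r1=0x49
body[4] xor  r2, r5, r2 -> r2=0x3a
epilogue: pop r4=0xea, sp=0xa4
epilogue: pop r1=0xcc, sp=0xa5
r5 is caller-saved -> body value

REG = 0x61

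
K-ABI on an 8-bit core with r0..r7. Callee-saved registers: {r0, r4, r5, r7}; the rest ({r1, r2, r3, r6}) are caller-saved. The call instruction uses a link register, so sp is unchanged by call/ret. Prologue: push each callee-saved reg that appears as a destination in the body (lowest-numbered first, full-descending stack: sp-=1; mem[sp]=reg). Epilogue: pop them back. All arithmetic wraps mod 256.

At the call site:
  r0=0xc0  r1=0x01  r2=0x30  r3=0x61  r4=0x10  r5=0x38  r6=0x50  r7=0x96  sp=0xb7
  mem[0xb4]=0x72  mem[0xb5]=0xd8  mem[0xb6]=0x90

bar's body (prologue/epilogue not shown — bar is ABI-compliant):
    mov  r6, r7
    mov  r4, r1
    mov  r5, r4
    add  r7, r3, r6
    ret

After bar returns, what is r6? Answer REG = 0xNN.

prologue: push r4 → mem[0xb6]=0x10, sp=0xb6
prologue: push r5 → mem[0xb5]=0x38, sp=0xb5
prologue: push r7 → mem[0xb4]=0x96, sp=0xb4
body[0] mov  r6, r7 → r6=0x96
body[1] mov  r4, r1 → r4=0x01
body[2] mov  r5, r4 → r5=0x01
body[3] add  r7, r3, r6 → r7=0xf7
epilogue: pop r7=0x96, sp=0xb5
epilogue: pop r5=0x38, sp=0xb6
epilogue: pop r4=0x10, sp=0xb7
r6 is caller-saved → body value

REG = 0x96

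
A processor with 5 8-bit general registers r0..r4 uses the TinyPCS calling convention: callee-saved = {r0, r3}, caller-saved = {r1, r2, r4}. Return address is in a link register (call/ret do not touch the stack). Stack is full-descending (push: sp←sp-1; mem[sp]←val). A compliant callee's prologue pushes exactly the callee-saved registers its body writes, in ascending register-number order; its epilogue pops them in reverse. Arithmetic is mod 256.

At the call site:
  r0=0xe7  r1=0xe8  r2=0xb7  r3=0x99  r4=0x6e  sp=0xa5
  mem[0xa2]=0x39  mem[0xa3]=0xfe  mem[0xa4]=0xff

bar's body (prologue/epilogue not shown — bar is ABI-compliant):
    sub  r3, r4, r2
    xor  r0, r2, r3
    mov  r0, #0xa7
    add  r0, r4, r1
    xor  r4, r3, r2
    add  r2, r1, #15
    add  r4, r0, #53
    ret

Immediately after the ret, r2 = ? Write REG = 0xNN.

REG = 0xf7

prologue: push r0 -> mem[0xa4]=0xe7, sp=0xa4
prologue: push r3 -> mem[0xa3]=0x99, sp=0xa3
body[0] sub  r3, r4, r2 -> r3=0xb7
body[1] xor  r0, r2, r3 -> r0=0x00
body[2] mov  r0, #0xa7 -> r0=0xa7
body[3] add  r0, r4, r1 -> r0=0x56
body[4] xor  r4, r3, r2 -> r4=0x00
body[5] add  r2, r1, #15 -> r2=0xf7
body[6] add  r4, r0, #53 -> r4=0x8b
epilogue: pop r3=0x99, sp=0xa4
epilogue: pop r0=0xe7, sp=0xa5
r2 is caller-saved -> body value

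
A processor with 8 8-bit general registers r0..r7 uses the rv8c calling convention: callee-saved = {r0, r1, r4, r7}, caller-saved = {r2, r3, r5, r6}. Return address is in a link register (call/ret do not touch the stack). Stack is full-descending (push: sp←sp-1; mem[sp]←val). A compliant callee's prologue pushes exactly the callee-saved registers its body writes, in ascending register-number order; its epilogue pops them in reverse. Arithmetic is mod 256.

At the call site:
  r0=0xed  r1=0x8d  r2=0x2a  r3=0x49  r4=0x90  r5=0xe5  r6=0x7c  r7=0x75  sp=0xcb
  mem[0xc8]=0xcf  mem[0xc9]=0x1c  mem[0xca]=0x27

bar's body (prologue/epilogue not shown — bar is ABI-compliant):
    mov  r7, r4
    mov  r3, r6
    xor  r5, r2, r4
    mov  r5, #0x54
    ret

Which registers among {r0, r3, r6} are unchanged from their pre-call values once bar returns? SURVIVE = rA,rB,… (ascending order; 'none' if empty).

prologue: push r7 -> mem[0xca]=0x75, sp=0xca
body[0] mov  r7, r4 -> r7=0x90
body[1] mov  r3, r6 -> r3=0x7c
body[2] xor  r5, r2, r4 -> r5=0xba
body[3] mov  r5, #0x54 -> r5=0x54
epilogue: pop r7=0x75, sp=0xcb
r0: callee-saved, written=False
r3: caller-saved, written=True
r6: caller-saved, written=False

SURVIVE = r0,r6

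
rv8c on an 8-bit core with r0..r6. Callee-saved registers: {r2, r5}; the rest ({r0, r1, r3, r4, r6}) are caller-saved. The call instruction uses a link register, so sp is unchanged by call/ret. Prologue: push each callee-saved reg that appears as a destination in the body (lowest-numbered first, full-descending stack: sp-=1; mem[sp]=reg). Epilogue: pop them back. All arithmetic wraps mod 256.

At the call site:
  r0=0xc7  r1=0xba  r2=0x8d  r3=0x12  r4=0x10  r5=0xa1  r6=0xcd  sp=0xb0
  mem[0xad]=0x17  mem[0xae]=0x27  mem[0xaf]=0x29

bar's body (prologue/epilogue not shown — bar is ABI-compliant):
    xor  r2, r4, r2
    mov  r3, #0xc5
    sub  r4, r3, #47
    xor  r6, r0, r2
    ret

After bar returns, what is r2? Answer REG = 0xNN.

REG = 0x8d

prologue: push r2 → mem[0xaf]=0x8d, sp=0xaf
body[0] xor  r2, r4, r2 → r2=0x9d
body[1] mov  r3, #0xc5 → r3=0xc5
body[2] sub  r4, r3, #47 → r4=0x96
body[3] xor  r6, r0, r2 → r6=0x5a
epilogue: pop r2=0x8d, sp=0xb0
r2 is callee-saved → restored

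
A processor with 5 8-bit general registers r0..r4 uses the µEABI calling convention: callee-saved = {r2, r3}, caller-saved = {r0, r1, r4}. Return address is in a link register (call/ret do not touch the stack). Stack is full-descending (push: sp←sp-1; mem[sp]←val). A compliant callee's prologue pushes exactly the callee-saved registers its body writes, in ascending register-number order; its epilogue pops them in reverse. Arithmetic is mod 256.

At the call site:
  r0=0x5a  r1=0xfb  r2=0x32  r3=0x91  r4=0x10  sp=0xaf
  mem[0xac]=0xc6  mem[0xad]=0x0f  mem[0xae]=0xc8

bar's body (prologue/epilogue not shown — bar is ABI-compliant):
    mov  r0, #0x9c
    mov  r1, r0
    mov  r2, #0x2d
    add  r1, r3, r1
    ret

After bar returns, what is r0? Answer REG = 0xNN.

prologue: push r2 → mem[0xae]=0x32, sp=0xae
body[0] mov  r0, #0x9c → r0=0x9c
body[1] mov  r1, r0 → r1=0x9c
body[2] mov  r2, #0x2d → r2=0x2d
body[3] add  r1, r3, r1 → r1=0x2d
epilogue: pop r2=0x32, sp=0xaf
r0 is caller-saved → body value

REG = 0x9c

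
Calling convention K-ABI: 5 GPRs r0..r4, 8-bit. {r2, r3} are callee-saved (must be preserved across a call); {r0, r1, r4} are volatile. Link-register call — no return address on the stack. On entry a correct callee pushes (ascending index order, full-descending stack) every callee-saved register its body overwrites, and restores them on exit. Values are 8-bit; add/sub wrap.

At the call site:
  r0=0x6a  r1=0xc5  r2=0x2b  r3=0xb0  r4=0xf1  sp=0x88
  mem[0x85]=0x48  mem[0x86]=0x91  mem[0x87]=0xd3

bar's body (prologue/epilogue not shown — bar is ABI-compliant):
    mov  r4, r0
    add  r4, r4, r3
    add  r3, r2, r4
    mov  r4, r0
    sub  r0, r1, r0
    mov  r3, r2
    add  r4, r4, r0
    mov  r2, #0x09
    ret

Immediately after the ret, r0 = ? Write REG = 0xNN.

prologue: push r2 → mem[0x87]=0x2b, sp=0x87
prologue: push r3 → mem[0x86]=0xb0, sp=0x86
body[0] mov  r4, r0 → r4=0x6a
body[1] add  r4, r4, r3 → r4=0x1a
body[2] add  r3, r2, r4 → r3=0x45
body[3] mov  r4, r0 → r4=0x6a
body[4] sub  r0, r1, r0 → r0=0x5b
body[5] mov  r3, r2 → r3=0x2b
body[6] add  r4, r4, r0 → r4=0xc5
body[7] mov  r2, #0x09 → r2=0x09
epilogue: pop r3=0xb0, sp=0x87
epilogue: pop r2=0x2b, sp=0x88
r0 is caller-saved → body value

REG = 0x5b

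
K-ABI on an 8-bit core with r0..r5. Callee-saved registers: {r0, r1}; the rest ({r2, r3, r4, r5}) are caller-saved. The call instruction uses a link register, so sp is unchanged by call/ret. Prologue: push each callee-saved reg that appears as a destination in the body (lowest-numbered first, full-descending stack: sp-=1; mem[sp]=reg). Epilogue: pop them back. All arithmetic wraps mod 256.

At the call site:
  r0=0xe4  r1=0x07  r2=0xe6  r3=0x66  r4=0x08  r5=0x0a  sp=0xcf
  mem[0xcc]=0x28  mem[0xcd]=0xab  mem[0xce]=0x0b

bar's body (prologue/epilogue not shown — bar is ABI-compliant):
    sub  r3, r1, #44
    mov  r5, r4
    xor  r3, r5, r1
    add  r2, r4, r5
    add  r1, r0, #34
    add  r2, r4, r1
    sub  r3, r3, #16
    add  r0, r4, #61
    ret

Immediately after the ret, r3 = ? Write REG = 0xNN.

prologue: push r0 -> mem[0xce]=0xe4, sp=0xce
prologue: push r1 -> mem[0xcd]=0x07, sp=0xcd
body[0] sub  r3, r1, #44 -> r3=0xdb
body[1] mov  r5, r4 -> r5=0x08
body[2] xor  r3, r5, r1 -> r3=0x0f
body[3] add  r2, r4, r5 -> r2=0x10
body[4] add  r1, r0, #34 -> r1=0x06
body[5] add  r2, r4, r1 -> r2=0x0e
body[6] sub  r3, r3, #16 -> r3=0xff
body[7] add  r0, r4, #61 -> r0=0x45
epilogue: pop r1=0x07, sp=0xce
epilogue: pop r0=0xe4, sp=0xcf
r3 is caller-saved -> body value

REG = 0xff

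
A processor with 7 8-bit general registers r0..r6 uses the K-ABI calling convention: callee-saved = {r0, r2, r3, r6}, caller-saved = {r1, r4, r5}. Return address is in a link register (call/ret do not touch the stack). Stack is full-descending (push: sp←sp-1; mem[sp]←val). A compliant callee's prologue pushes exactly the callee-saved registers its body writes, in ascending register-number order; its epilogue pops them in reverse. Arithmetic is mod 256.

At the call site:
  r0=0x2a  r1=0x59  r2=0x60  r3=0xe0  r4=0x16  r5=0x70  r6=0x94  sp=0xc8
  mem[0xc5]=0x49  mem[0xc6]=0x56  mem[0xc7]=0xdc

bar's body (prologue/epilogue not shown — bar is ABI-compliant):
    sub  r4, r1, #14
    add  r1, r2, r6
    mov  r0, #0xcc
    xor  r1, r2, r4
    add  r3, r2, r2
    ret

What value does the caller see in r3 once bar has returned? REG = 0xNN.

prologue: push r0 → mem[0xc7]=0x2a, sp=0xc7
prologue: push r3 → mem[0xc6]=0xe0, sp=0xc6
body[0] sub  r4, r1, #14 → r4=0x4b
body[1] add  r1, r2, r6 → r1=0xf4
body[2] mov  r0, #0xcc → r0=0xcc
body[3] xor  r1, r2, r4 → r1=0x2b
body[4] add  r3, r2, r2 → r3=0xc0
epilogue: pop r3=0xe0, sp=0xc7
epilogue: pop r0=0x2a, sp=0xc8
r3 is callee-saved → restored

REG = 0xe0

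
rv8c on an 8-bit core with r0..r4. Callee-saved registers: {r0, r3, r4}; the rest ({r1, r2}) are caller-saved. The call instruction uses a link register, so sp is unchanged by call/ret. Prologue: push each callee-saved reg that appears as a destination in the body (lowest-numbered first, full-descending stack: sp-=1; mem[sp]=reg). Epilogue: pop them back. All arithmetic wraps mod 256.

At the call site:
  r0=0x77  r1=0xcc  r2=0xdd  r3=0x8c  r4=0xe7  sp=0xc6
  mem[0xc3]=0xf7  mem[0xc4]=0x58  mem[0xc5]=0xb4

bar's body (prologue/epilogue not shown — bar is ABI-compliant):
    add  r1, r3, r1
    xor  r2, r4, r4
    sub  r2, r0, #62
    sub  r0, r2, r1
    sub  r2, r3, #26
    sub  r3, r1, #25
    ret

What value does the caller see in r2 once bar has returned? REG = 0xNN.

prologue: push r0 -> mem[0xc5]=0x77, sp=0xc5
prologue: push r3 -> mem[0xc4]=0x8c, sp=0xc4
body[0] add  r1, r3, r1 -> r1=0x58
body[1] xor  r2, r4, r4 -> r2=0x00
body[2] sub  r2, r0, #62 -> r2=0x39
body[3] sub  r0, r2, r1 -> r0=0xe1
body[4] sub  r2, r3, #26 -> r2=0x72
body[5] sub  r3, r1, #25 -> r3=0x3f
epilogue: pop r3=0x8c, sp=0xc5
epilogue: pop r0=0x77, sp=0xc6
r2 is caller-saved -> body value

REG = 0x72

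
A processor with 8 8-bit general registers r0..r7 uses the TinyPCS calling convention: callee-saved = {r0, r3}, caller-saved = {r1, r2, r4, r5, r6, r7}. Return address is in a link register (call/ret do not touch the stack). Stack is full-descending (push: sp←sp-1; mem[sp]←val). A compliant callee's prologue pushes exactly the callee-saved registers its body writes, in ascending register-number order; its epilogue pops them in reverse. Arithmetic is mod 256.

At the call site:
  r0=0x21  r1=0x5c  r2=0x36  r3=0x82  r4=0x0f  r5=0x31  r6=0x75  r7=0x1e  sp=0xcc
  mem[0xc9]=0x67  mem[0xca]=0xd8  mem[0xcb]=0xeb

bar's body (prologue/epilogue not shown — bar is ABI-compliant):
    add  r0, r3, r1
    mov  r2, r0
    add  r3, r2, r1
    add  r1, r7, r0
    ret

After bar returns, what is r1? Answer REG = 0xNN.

prologue: push r0 -> mem[0xcb]=0x21, sp=0xcb
prologue: push r3 -> mem[0xca]=0x82, sp=0xca
body[0] add  r0, r3, r1 -> r0=0xde
body[1] mov  r2, r0 -> r2=0xde
body[2] add  r3, r2, r1 -> r3=0x3a
body[3] add  r1, r7, r0 -> r1=0xfc
epilogue: pop r3=0x82, sp=0xcb
epilogue: pop r0=0x21, sp=0xcc
r1 is caller-saved -> body value

REG = 0xfc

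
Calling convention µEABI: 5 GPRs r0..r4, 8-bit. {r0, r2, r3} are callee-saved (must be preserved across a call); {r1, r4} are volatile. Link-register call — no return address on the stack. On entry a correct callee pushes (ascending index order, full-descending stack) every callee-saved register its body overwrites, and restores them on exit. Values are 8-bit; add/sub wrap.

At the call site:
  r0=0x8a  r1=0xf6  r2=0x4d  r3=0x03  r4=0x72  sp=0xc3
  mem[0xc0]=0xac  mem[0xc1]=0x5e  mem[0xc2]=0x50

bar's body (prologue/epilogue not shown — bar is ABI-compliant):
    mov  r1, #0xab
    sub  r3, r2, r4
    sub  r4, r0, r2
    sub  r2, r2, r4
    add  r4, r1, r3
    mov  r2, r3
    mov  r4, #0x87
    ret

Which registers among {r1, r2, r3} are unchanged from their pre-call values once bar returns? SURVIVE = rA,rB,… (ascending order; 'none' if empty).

prologue: push r2 -> mem[0xc2]=0x4d, sp=0xc2
prologue: push r3 -> mem[0xc1]=0x03, sp=0xc1
body[0] mov  r1, #0xab -> r1=0xab
body[1] sub  r3, r2, r4 -> r3=0xdb
body[2] sub  r4, r0, r2 -> r4=0x3d
body[3] sub  r2, r2, r4 -> r2=0x10
body[4] add  r4, r1, r3 -> r4=0x86
body[5] mov  r2, r3 -> r2=0xdb
body[6] mov  r4, #0x87 -> r4=0x87
epilogue: pop r3=0x03, sp=0xc2
epilogue: pop r2=0x4d, sp=0xc3
r1: caller-saved, written=True
r2: callee-saved, written=True
r3: callee-saved, written=True

SURVIVE = r2,r3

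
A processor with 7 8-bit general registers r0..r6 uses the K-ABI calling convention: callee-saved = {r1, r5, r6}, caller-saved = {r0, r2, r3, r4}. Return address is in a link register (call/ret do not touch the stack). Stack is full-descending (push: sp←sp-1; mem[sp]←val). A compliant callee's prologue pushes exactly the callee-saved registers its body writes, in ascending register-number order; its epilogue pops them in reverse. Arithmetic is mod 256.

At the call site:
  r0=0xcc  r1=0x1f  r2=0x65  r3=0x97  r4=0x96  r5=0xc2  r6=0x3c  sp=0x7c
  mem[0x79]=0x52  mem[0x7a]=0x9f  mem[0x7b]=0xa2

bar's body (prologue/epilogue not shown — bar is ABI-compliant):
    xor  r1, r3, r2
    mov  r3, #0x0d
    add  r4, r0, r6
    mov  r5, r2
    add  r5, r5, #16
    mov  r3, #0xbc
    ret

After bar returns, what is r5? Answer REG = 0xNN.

prologue: push r1 → mem[0x7b]=0x1f, sp=0x7b
prologue: push r5 → mem[0x7a]=0xc2, sp=0x7a
body[0] xor  r1, r3, r2 → r1=0xf2
body[1] mov  r3, #0x0d → r3=0x0d
body[2] add  r4, r0, r6 → r4=0x08
body[3] mov  r5, r2 → r5=0x65
body[4] add  r5, r5, #16 → r5=0x75
body[5] mov  r3, #0xbc → r3=0xbc
epilogue: pop r5=0xc2, sp=0x7b
epilogue: pop r1=0x1f, sp=0x7c
r5 is callee-saved → restored

REG = 0xc2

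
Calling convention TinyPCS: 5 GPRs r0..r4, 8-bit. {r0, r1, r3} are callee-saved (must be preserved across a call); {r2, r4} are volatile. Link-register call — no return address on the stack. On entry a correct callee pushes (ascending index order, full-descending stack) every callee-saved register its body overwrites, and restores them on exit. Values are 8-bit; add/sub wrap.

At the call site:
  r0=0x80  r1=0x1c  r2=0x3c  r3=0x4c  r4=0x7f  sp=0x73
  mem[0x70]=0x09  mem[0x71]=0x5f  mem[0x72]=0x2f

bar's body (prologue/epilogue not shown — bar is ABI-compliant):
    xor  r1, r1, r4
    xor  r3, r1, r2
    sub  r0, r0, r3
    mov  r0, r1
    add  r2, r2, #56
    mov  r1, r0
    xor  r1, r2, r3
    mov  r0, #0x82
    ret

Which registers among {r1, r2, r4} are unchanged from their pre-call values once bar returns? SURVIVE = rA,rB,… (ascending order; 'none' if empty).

prologue: push r0 → mem[0x72]=0x80, sp=0x72
prologue: push r1 → mem[0x71]=0x1c, sp=0x71
prologue: push r3 → mem[0x70]=0x4c, sp=0x70
body[0] xor  r1, r1, r4 → r1=0x63
body[1] xor  r3, r1, r2 → r3=0x5f
body[2] sub  r0, r0, r3 → r0=0x21
body[3] mov  r0, r1 → r0=0x63
body[4] add  r2, r2, #56 → r2=0x74
body[5] mov  r1, r0 → r1=0x63
body[6] xor  r1, r2, r3 → r1=0x2b
body[7] mov  r0, #0x82 → r0=0x82
epilogue: pop r3=0x4c, sp=0x71
epilogue: pop r1=0x1c, sp=0x72
epilogue: pop r0=0x80, sp=0x73
r1: callee-saved, written=True
r2: caller-saved, written=True
r4: caller-saved, written=False

SURVIVE = r1,r4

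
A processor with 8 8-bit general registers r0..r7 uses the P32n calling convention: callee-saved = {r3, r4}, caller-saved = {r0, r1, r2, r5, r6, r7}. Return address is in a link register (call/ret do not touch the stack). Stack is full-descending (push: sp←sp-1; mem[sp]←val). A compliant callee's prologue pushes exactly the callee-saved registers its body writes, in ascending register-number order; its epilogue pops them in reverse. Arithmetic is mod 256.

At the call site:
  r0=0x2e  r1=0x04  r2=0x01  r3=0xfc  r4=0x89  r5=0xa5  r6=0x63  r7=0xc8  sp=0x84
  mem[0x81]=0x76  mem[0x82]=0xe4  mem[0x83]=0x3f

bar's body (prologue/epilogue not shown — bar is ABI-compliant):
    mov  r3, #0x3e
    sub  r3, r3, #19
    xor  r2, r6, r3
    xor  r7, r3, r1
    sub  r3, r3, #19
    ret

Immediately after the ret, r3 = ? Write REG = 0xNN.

REG = 0xfc

prologue: push r3 → mem[0x83]=0xfc, sp=0x83
body[0] mov  r3, #0x3e → r3=0x3e
body[1] sub  r3, r3, #19 → r3=0x2b
body[2] xor  r2, r6, r3 → r2=0x48
body[3] xor  r7, r3, r1 → r7=0x2f
body[4] sub  r3, r3, #19 → r3=0x18
epilogue: pop r3=0xfc, sp=0x84
r3 is callee-saved → restored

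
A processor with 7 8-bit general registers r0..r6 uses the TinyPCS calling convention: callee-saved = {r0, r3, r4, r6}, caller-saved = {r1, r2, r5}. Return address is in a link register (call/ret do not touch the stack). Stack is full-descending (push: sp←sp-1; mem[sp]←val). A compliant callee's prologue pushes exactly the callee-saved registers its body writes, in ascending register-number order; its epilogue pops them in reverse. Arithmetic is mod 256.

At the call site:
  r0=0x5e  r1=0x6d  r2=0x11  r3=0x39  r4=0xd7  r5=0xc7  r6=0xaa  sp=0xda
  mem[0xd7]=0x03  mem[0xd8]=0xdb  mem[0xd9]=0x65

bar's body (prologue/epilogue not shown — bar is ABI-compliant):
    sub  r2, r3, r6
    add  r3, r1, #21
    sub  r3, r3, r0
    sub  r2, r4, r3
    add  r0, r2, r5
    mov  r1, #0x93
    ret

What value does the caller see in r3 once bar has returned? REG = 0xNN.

REG = 0x39

prologue: push r0 → mem[0xd9]=0x5e, sp=0xd9
prologue: push r3 → mem[0xd8]=0x39, sp=0xd8
body[0] sub  r2, r3, r6 → r2=0x8f
body[1] add  r3, r1, #21 → r3=0x82
body[2] sub  r3, r3, r0 → r3=0x24
body[3] sub  r2, r4, r3 → r2=0xb3
body[4] add  r0, r2, r5 → r0=0x7a
body[5] mov  r1, #0x93 → r1=0x93
epilogue: pop r3=0x39, sp=0xd9
epilogue: pop r0=0x5e, sp=0xda
r3 is callee-saved → restored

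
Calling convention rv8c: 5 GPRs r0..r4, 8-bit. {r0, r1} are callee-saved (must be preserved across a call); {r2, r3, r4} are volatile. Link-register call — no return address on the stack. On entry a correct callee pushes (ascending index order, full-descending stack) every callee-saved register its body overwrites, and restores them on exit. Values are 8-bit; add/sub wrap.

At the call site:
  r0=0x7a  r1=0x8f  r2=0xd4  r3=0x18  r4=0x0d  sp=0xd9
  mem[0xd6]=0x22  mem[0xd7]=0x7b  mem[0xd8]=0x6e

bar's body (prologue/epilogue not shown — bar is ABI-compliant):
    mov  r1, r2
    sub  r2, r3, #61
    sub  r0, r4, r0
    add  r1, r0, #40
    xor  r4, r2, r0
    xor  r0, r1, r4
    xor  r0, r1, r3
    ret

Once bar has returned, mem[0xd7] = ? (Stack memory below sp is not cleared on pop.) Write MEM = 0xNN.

prologue: push r0 -> mem[0xd8]=0x7a, sp=0xd8
prologue: push r1 -> mem[0xd7]=0x8f, sp=0xd7
body[0] mov  r1, r2 -> r1=0xd4
body[1] sub  r2, r3, #61 -> r2=0xdb
body[2] sub  r0, r4, r0 -> r0=0x93
body[3] add  r1, r0, #40 -> r1=0xbb
body[4] xor  r4, r2, r0 -> r4=0x48
body[5] xor  r0, r1, r4 -> r0=0xf3
body[6] xor  r0, r1, r3 -> r0=0xa3
epilogue: pop r1=0x8f, sp=0xd8
epilogue: pop r0=0x7a, sp=0xd9
prologue pushed ['r0', 'r1'] at ['0xd8', '0xd7']

MEM = 0x8f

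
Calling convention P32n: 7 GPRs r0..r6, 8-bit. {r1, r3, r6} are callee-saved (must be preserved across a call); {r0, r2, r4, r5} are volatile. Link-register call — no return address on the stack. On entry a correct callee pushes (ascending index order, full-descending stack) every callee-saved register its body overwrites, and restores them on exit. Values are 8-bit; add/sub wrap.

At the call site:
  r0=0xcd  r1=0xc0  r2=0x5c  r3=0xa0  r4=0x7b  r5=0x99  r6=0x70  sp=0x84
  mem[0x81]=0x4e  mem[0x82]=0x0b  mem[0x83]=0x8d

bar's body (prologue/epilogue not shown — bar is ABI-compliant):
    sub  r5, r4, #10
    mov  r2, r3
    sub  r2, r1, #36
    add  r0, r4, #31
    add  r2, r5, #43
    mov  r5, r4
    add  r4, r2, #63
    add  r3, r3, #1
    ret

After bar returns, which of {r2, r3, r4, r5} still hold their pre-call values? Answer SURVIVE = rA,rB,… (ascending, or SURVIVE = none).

SURVIVE = r3

prologue: push r3 -> mem[0x83]=0xa0, sp=0x83
body[0] sub  r5, r4, #10 -> r5=0x71
body[1] mov  r2, r3 -> r2=0xa0
body[2] sub  r2, r1, #36 -> r2=0x9c
body[3] add  r0, r4, #31 -> r0=0x9a
body[4] add  r2, r5, #43 -> r2=0x9c
body[5] mov  r5, r4 -> r5=0x7b
body[6] add  r4, r2, #63 -> r4=0xdb
body[7] add  r3, r3, #1 -> r3=0xa1
epilogue: pop r3=0xa0, sp=0x84
r2: caller-saved, written=True
r3: callee-saved, written=True
r4: caller-saved, written=True
r5: caller-saved, written=True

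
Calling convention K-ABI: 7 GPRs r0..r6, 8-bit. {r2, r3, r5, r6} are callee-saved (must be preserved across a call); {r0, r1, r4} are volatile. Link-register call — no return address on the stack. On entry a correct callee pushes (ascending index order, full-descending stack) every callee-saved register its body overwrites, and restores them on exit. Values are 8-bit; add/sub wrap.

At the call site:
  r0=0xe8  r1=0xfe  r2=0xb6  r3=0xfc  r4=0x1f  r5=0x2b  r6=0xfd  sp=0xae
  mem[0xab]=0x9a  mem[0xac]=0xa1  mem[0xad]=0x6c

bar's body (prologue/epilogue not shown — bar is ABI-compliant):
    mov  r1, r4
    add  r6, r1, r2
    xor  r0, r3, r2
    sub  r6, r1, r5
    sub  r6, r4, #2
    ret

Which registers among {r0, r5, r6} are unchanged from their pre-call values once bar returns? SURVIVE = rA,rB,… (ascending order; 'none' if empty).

SURVIVE = r5,r6

prologue: push r6 → mem[0xad]=0xfd, sp=0xad
body[0] mov  r1, r4 → r1=0x1f
body[1] add  r6, r1, r2 → r6=0xd5
body[2] xor  r0, r3, r2 → r0=0x4a
body[3] sub  r6, r1, r5 → r6=0xf4
body[4] sub  r6, r4, #2 → r6=0x1d
epilogue: pop r6=0xfd, sp=0xae
r0: caller-saved, written=True
r5: callee-saved, written=False
r6: callee-saved, written=True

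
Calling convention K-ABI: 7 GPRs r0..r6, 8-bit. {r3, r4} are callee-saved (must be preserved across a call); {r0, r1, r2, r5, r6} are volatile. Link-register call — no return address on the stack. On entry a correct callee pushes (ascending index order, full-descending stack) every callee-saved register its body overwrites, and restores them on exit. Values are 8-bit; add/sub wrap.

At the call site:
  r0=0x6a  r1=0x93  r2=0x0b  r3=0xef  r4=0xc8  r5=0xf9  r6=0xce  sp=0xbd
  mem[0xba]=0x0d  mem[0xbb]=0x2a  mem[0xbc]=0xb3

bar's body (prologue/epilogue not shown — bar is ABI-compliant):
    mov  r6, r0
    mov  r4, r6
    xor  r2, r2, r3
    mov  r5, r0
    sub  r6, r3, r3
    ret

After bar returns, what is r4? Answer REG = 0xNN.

REG = 0xc8

prologue: push r4 → mem[0xbc]=0xc8, sp=0xbc
body[0] mov  r6, r0 → r6=0x6a
body[1] mov  r4, r6 → r4=0x6a
body[2] xor  r2, r2, r3 → r2=0xe4
body[3] mov  r5, r0 → r5=0x6a
body[4] sub  r6, r3, r3 → r6=0x00
epilogue: pop r4=0xc8, sp=0xbd
r4 is callee-saved → restored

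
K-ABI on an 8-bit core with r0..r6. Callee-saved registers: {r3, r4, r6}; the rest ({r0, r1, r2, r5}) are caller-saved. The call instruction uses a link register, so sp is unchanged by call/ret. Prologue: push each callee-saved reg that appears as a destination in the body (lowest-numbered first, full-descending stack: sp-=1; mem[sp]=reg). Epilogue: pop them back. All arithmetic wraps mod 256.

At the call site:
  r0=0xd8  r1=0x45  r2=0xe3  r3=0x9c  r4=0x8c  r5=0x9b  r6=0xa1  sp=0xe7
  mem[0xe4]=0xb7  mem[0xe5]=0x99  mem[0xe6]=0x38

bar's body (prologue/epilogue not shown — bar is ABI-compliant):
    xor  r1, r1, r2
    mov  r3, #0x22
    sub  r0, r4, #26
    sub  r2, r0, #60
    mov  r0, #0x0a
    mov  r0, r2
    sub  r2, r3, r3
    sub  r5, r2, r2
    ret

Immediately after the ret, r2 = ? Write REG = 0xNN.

prologue: push r3 -> mem[0xe6]=0x9c, sp=0xe6
body[0] xor  r1, r1, r2 -> r1=0xa6
body[1] mov  r3, #0x22 -> r3=0x22
body[2] sub  r0, r4, #26 -> r0=0x72
body[3] sub  r2, r0, #60 -> r2=0x36
body[4] mov  r0, #0x0a -> r0=0x0a
body[5] mov  r0, r2 -> r0=0x36
body[6] sub  r2, r3, r3 -> r2=0x00
body[7] sub  r5, r2, r2 -> r5=0x00
epilogue: pop r3=0x9c, sp=0xe7
r2 is caller-saved -> body value

REG = 0x00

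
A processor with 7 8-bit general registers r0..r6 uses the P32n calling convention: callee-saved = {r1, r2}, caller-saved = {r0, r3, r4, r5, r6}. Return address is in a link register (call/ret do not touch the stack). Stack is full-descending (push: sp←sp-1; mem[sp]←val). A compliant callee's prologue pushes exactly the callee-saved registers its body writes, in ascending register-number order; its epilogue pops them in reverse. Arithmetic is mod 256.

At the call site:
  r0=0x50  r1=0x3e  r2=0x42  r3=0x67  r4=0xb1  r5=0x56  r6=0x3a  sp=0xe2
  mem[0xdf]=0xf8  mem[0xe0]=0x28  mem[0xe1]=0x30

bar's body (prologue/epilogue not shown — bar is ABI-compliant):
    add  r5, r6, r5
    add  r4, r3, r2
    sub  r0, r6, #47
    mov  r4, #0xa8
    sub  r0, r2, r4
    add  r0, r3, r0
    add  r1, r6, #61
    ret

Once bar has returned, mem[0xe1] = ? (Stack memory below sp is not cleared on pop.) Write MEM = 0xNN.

MEM = 0x3e

prologue: push r1 → mem[0xe1]=0x3e, sp=0xe1
body[0] add  r5, r6, r5 → r5=0x90
body[1] add  r4, r3, r2 → r4=0xa9
body[2] sub  r0, r6, #47 → r0=0x0b
body[3] mov  r4, #0xa8 → r4=0xa8
body[4] sub  r0, r2, r4 → r0=0x9a
body[5] add  r0, r3, r0 → r0=0x01
body[6] add  r1, r6, #61 → r1=0x77
epilogue: pop r1=0x3e, sp=0xe2
prologue pushed ['r1'] at ['0xe1']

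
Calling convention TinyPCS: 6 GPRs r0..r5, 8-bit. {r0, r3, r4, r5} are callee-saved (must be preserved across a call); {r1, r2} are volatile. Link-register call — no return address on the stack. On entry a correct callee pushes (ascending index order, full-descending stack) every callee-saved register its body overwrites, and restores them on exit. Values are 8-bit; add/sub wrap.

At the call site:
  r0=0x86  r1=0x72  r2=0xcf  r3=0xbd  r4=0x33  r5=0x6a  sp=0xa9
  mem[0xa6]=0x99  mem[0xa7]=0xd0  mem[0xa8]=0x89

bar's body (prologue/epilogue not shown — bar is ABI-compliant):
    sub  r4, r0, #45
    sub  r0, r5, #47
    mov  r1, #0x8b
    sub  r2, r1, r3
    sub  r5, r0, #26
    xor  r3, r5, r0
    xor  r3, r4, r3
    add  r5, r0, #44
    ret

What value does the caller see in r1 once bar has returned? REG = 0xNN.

REG = 0x8b

prologue: push r0 -> mem[0xa8]=0x86, sp=0xa8
prologue: push r3 -> mem[0xa7]=0xbd, sp=0xa7
prologue: push r4 -> mem[0xa6]=0x33, sp=0xa6
prologue: push r5 -> mem[0xa5]=0x6a, sp=0xa5
body[0] sub  r4, r0, #45 -> r4=0x59
body[1] sub  r0, r5, #47 -> r0=0x3b
body[2] mov  r1, #0x8b -> r1=0x8b
body[3] sub  r2, r1, r3 -> r2=0xce
body[4] sub  r5, r0, #26 -> r5=0x21
body[5] xor  r3, r5, r0 -> r3=0x1a
body[6] xor  r3, r4, r3 -> r3=0x43
body[7] add  r5, r0, #44 -> r5=0x67
epilogue: pop r5=0x6a, sp=0xa6
epilogue: pop r4=0x33, sp=0xa7
epilogue: pop r3=0xbd, sp=0xa8
epilogue: pop r0=0x86, sp=0xa9
r1 is caller-saved -> body value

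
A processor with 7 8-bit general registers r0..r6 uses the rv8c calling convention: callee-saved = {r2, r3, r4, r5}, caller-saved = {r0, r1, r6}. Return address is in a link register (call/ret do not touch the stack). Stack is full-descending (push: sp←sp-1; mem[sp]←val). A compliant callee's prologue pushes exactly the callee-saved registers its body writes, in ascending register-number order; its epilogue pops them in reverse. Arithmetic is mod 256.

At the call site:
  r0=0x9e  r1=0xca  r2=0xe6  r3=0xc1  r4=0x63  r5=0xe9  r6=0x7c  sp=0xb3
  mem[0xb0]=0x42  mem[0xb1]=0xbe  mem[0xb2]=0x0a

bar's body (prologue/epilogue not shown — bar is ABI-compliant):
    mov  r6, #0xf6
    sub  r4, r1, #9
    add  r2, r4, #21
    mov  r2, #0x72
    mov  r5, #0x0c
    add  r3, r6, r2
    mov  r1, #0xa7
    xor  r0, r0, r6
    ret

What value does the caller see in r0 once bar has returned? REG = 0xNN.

prologue: push r2 -> mem[0xb2]=0xe6, sp=0xb2
prologue: push r3 -> mem[0xb1]=0xc1, sp=0xb1
prologue: push r4 -> mem[0xb0]=0x63, sp=0xb0
prologue: push r5 -> mem[0xaf]=0xe9, sp=0xaf
body[0] mov  r6, #0xf6 -> r6=0xf6
body[1] sub  r4, r1, #9 -> r4=0xc1
body[2] add  r2, r4, #21 -> r2=0xd6
body[3] mov  r2, #0x72 -> r2=0x72
body[4] mov  r5, #0x0c -> r5=0x0c
body[5] add  r3, r6, r2 -> r3=0x68
body[6] mov  r1, #0xa7 -> r1=0xa7
body[7] xor  r0, r0, r6 -> r0=0x68
epilogue: pop r5=0xe9, sp=0xb0
epilogue: pop r4=0x63, sp=0xb1
epilogue: pop r3=0xc1, sp=0xb2
epilogue: pop r2=0xe6, sp=0xb3
r0 is caller-saved -> body value

REG = 0x68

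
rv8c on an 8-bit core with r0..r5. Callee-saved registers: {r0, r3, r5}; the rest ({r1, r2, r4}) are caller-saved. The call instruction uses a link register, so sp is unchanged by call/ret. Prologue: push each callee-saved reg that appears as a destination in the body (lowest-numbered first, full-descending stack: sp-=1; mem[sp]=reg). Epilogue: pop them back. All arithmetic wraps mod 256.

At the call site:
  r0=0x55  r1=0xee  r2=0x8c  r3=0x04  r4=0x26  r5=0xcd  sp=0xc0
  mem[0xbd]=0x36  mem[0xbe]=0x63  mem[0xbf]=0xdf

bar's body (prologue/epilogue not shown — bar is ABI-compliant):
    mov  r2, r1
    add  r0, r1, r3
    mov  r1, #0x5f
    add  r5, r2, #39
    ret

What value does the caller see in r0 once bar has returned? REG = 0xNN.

prologue: push r0 -> mem[0xbf]=0x55, sp=0xbf
prologue: push r5 -> mem[0xbe]=0xcd, sp=0xbe
body[0] mov  r2, r1 -> r2=0xee
body[1] add  r0, r1, r3 -> r0=0xf2
body[2] mov  r1, #0x5f -> r1=0x5f
body[3] add  r5, r2, #39 -> r5=0x15
epilogue: pop r5=0xcd, sp=0xbf
epilogue: pop r0=0x55, sp=0xc0
r0 is callee-saved -> restored

REG = 0x55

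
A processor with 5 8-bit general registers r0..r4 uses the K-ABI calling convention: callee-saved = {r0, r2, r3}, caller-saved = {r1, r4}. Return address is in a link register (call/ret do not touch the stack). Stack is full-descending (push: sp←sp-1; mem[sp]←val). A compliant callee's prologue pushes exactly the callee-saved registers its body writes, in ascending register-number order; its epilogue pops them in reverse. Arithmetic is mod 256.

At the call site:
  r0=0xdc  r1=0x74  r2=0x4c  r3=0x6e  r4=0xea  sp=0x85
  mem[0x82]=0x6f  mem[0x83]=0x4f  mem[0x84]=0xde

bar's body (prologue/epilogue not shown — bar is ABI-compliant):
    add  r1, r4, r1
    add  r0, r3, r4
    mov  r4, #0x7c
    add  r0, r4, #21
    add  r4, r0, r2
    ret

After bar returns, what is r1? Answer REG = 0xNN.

prologue: push r0 → mem[0x84]=0xdc, sp=0x84
body[0] add  r1, r4, r1 → r1=0x5e
body[1] add  r0, r3, r4 → r0=0x58
body[2] mov  r4, #0x7c → r4=0x7c
body[3] add  r0, r4, #21 → r0=0x91
body[4] add  r4, r0, r2 → r4=0xdd
epilogue: pop r0=0xdc, sp=0x85
r1 is caller-saved → body value

REG = 0x5e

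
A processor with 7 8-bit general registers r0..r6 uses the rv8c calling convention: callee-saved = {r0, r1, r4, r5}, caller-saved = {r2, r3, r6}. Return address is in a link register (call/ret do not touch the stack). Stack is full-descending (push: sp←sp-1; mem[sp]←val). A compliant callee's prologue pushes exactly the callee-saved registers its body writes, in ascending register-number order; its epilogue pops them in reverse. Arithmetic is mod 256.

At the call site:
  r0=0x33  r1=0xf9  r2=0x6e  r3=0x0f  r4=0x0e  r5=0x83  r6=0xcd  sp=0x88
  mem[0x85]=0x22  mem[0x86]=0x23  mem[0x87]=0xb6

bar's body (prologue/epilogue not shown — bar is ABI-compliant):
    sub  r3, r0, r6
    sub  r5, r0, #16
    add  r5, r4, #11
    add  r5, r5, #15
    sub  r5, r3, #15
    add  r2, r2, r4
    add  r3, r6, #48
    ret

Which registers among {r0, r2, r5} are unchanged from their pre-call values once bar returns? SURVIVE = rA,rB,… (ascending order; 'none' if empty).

prologue: push r5 → mem[0x87]=0x83, sp=0x87
body[0] sub  r3, r0, r6 → r3=0x66
body[1] sub  r5, r0, #16 → r5=0x23
body[2] add  r5, r4, #11 → r5=0x19
body[3] add  r5, r5, #15 → r5=0x28
body[4] sub  r5, r3, #15 → r5=0x57
body[5] add  r2, r2, r4 → r2=0x7c
body[6] add  r3, r6, #48 → r3=0xfd
epilogue: pop r5=0x83, sp=0x88
r0: callee-saved, written=False
r2: caller-saved, written=True
r5: callee-saved, written=True

SURVIVE = r0,r5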